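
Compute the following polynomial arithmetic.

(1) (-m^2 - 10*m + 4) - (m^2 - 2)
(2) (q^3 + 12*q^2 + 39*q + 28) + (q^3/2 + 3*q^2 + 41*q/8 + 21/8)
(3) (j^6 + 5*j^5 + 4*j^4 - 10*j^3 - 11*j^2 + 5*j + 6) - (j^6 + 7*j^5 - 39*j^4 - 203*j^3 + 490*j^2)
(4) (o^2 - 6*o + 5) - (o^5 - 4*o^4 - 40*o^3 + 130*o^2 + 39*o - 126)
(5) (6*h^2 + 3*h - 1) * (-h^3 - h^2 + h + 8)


(1) = -2*m^2 - 10*m + 6
(2) = 3*q^3/2 + 15*q^2 + 353*q/8 + 245/8
(3) = -2*j^5 + 43*j^4 + 193*j^3 - 501*j^2 + 5*j + 6
(4) = -o^5 + 4*o^4 + 40*o^3 - 129*o^2 - 45*o + 131
(5) = -6*h^5 - 9*h^4 + 4*h^3 + 52*h^2 + 23*h - 8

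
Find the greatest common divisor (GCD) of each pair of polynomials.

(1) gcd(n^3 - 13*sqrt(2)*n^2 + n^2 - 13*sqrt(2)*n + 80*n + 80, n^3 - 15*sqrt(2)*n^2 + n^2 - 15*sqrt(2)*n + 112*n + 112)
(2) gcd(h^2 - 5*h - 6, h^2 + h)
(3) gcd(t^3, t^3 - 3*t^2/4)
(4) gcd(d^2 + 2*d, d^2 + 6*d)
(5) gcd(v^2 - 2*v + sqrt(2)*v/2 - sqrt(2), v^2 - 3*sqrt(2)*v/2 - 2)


(1) = gcd((n + 1)*(n - 8*sqrt(2))*(n - 5*sqrt(2)), (n + 1)*(n - 8*sqrt(2))*(n - 7*sqrt(2))) = n^2 + n*(1 - 8*sqrt(2)) - 8*sqrt(2)
(2) = h + 1
(3) = t^2
(4) = d
(5) = v + sqrt(2)/2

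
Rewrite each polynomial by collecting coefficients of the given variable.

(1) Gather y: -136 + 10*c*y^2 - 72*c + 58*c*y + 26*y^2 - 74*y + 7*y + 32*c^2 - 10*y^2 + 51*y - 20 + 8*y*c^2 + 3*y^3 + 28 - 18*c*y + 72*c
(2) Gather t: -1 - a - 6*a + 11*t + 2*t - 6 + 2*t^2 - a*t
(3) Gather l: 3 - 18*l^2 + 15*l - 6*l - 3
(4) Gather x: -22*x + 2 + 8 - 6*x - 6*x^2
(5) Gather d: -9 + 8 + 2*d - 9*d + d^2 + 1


(1) = 32*c^2 + 3*y^3 + y^2*(10*c + 16) + y*(8*c^2 + 40*c - 16) - 128
(2) = -7*a + 2*t^2 + t*(13 - a) - 7
(3) = -18*l^2 + 9*l
(4) = -6*x^2 - 28*x + 10
(5) = d^2 - 7*d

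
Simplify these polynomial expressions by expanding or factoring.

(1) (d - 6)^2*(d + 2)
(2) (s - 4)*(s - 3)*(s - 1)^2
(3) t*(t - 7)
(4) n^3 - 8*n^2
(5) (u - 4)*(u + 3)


(1) = d^3 - 10*d^2 + 12*d + 72
(2) = s^4 - 9*s^3 + 27*s^2 - 31*s + 12
(3) = t^2 - 7*t
(4) = n^2*(n - 8)
(5) = u^2 - u - 12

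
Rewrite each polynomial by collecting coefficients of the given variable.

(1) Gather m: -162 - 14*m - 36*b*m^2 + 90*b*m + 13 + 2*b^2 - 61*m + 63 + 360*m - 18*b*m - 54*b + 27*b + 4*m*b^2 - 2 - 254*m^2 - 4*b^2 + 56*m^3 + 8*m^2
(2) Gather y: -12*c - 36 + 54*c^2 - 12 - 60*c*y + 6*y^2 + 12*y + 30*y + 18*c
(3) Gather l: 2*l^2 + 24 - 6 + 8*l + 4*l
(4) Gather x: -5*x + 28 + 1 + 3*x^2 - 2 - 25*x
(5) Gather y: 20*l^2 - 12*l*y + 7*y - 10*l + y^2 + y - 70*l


(1) = -2*b^2 - 27*b + 56*m^3 + m^2*(-36*b - 246) + m*(4*b^2 + 72*b + 285) - 88
(2) = 54*c^2 + 6*c + 6*y^2 + y*(42 - 60*c) - 48
(3) = 2*l^2 + 12*l + 18
(4) = 3*x^2 - 30*x + 27
(5) = 20*l^2 - 80*l + y^2 + y*(8 - 12*l)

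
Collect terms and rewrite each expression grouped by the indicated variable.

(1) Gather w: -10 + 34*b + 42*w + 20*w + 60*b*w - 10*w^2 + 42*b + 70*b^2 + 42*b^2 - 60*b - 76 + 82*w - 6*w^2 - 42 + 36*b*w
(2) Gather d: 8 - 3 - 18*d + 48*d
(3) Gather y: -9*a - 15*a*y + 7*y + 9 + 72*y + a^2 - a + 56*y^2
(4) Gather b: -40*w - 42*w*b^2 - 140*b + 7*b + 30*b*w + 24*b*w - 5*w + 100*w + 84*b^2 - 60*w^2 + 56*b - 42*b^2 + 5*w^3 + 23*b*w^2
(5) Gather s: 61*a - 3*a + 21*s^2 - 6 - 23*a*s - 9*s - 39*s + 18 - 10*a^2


(1) = 112*b^2 + 16*b - 16*w^2 + w*(96*b + 144) - 128
(2) = 30*d + 5
(3) = a^2 - 10*a + 56*y^2 + y*(79 - 15*a) + 9
(4) = b^2*(42 - 42*w) + b*(23*w^2 + 54*w - 77) + 5*w^3 - 60*w^2 + 55*w
(5) = -10*a^2 + 58*a + 21*s^2 + s*(-23*a - 48) + 12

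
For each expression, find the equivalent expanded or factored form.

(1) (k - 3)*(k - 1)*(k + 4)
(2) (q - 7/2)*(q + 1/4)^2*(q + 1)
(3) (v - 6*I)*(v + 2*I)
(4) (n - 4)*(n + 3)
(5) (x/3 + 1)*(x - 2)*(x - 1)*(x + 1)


(1) = k^3 - 13*k + 12
(2) = q^4 - 2*q^3 - 75*q^2/16 - 61*q/32 - 7/32
(3) = v^2 - 4*I*v + 12
(4) = n^2 - n - 12
(5) = x^4/3 + x^3/3 - 7*x^2/3 - x/3 + 2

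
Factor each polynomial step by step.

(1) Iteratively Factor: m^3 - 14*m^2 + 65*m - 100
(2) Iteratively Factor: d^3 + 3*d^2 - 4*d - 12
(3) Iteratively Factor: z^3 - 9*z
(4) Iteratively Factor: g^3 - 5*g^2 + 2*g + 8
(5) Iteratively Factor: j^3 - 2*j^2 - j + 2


(1) = (m - 5)*(m^2 - 9*m + 20) = (m - 5)*(m - 4)*(m - 5)
(2) = (d + 2)*(d^2 + d - 6) = (d - 2)*(d + 2)*(d + 3)
(3) = (z + 3)*(z^2 - 3*z) = z*(z + 3)*(z - 3)
(4) = (g + 1)*(g^2 - 6*g + 8) = (g - 4)*(g + 1)*(g - 2)
(5) = (j + 1)*(j^2 - 3*j + 2) = (j - 1)*(j + 1)*(j - 2)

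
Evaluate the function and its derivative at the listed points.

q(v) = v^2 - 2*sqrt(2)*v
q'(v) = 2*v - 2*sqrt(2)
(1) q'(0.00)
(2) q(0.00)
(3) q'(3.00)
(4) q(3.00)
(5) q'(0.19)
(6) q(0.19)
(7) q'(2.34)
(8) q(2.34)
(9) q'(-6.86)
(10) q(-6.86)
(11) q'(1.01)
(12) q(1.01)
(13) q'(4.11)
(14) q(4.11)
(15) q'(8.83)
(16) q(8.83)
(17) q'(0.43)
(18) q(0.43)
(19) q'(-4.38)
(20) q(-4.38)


(1) = -2.83
(2) = 0.00
(3) = 3.17
(4) = 0.51
(5) = -2.45
(6) = -0.50
(7) = 1.85
(8) = -1.14
(9) = -16.55
(10) = 66.46
(11) = -0.81
(12) = -1.84
(13) = 5.39
(14) = 5.27
(15) = 14.83
(16) = 52.99
(17) = -1.97
(18) = -1.03
(19) = -11.59
(20) = 31.57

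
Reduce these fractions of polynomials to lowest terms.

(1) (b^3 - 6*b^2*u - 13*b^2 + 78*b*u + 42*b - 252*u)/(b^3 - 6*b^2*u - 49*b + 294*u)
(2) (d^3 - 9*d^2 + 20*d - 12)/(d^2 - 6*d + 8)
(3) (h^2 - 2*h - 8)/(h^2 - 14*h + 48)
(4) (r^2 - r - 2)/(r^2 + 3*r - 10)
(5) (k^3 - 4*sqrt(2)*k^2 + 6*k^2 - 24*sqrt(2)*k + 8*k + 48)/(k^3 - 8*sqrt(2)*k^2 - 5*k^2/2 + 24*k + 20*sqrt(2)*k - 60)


(1) = (b - 6)/(b + 7)
(2) = (d^2 - 7*d + 6)/(d - 4)
(3) = (h^2 - 2*h - 8)/(h^2 - 14*h + 48)
(4) = (r + 1)/(r + 5)
(5) = (2*k^2 + k*(12 - 4*sqrt(2)) - 24*sqrt(2))/(2*k^2 + k*(-12*sqrt(2) - 5) + 30*sqrt(2))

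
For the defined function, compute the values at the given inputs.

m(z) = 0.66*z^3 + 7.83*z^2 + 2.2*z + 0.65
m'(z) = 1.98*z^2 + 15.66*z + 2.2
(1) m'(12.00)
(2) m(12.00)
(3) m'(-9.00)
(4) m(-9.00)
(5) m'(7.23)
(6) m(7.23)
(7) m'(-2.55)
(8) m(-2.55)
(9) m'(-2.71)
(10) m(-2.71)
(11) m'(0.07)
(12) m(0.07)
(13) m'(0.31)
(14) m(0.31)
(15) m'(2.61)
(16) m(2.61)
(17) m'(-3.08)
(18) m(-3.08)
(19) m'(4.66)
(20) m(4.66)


(1) = 475.24
(2) = 2295.05
(3) = 21.64
(4) = 133.94
(5) = 218.92
(6) = 675.29
(7) = -24.86
(8) = 35.01
(9) = -25.70
(10) = 39.06
(11) = 3.31
(12) = 0.84
(13) = 7.24
(14) = 2.10
(15) = 56.56
(16) = 71.47
(17) = -27.25
(18) = 48.87
(19) = 118.17
(20) = 247.72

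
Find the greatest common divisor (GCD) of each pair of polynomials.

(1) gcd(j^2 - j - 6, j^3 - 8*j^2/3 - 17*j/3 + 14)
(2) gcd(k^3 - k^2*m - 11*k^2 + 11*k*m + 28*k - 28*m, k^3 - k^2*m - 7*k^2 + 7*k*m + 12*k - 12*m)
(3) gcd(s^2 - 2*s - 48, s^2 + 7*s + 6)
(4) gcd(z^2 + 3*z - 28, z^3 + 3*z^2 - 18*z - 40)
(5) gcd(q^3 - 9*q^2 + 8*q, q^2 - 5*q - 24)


(1) = gcd((j - 3)*(j + 2), (j - 3)*(j - 2)*(j + 7/3)) = j - 3
(2) = gcd((k - 7)*(k - 4)*(k - m), (k - 4)*(k - 3)*(k - m)) = k^2 - k*m - 4*k + 4*m
(3) = gcd((s - 8)*(s + 6), (s + 1)*(s + 6)) = s + 6
(4) = gcd((z - 4)*(z + 7), (z - 4)*(z + 2)*(z + 5)) = z - 4
(5) = gcd(q*(q - 8)*(q - 1), (q - 8)*(q + 3)) = q - 8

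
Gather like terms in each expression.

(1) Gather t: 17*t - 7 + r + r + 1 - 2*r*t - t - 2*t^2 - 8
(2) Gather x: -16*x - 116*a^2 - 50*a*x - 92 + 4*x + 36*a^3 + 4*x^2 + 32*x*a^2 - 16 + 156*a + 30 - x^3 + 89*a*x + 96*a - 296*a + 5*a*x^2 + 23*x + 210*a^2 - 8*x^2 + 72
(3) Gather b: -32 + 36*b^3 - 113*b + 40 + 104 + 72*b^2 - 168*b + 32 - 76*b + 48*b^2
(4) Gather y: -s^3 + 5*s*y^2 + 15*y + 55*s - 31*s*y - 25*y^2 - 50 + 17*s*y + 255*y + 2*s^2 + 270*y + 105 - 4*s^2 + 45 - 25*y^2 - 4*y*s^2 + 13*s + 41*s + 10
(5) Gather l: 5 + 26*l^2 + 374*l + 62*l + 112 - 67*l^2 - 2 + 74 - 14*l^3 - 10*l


(1) = 2*r - 2*t^2 + t*(16 - 2*r) - 14
(2) = 36*a^3 + 94*a^2 - 44*a - x^3 + x^2*(5*a - 4) + x*(32*a^2 + 39*a + 11) - 6
(3) = 36*b^3 + 120*b^2 - 357*b + 144
(4) = -s^3 - 2*s^2 + 109*s + y^2*(5*s - 50) + y*(-4*s^2 - 14*s + 540) + 110
(5) = -14*l^3 - 41*l^2 + 426*l + 189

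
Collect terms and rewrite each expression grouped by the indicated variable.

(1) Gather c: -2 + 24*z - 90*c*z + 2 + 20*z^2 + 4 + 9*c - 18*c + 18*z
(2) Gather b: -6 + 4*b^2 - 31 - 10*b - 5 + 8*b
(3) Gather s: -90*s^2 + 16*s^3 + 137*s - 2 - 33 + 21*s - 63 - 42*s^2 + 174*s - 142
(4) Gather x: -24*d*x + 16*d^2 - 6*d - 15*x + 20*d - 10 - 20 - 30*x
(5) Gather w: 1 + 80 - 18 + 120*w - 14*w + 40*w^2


(1) = c*(-90*z - 9) + 20*z^2 + 42*z + 4
(2) = 4*b^2 - 2*b - 42
(3) = 16*s^3 - 132*s^2 + 332*s - 240
(4) = 16*d^2 + 14*d + x*(-24*d - 45) - 30
(5) = 40*w^2 + 106*w + 63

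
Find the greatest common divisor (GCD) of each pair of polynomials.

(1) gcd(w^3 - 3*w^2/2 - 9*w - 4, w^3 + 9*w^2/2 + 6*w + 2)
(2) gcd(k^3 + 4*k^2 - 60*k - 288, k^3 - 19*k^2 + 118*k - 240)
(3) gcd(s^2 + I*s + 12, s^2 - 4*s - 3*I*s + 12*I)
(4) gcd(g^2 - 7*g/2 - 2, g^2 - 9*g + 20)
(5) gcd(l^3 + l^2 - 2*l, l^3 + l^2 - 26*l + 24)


(1) = w^2 + 5*w/2 + 1
(2) = k - 8
(3) = s - 3*I
(4) = g - 4
(5) = l - 1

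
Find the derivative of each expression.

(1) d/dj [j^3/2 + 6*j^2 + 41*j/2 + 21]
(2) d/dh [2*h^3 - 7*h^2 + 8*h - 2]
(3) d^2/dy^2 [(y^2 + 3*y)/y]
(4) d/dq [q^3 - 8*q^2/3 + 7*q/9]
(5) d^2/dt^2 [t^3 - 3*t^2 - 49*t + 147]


(1) = 3*j^2/2 + 12*j + 41/2
(2) = 6*h^2 - 14*h + 8
(3) = 0
(4) = 3*q^2 - 16*q/3 + 7/9
(5) = 6*t - 6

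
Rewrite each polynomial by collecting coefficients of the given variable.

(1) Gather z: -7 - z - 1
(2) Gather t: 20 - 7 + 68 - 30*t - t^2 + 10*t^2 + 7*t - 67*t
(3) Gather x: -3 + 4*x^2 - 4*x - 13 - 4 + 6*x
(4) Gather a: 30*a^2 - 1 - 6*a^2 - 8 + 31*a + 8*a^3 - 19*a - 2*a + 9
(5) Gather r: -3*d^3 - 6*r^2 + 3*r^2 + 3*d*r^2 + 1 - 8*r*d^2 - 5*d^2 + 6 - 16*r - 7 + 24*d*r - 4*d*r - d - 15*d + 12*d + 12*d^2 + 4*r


(1) = -z - 8
(2) = 9*t^2 - 90*t + 81
(3) = 4*x^2 + 2*x - 20
(4) = 8*a^3 + 24*a^2 + 10*a
(5) = -3*d^3 + 7*d^2 - 4*d + r^2*(3*d - 3) + r*(-8*d^2 + 20*d - 12)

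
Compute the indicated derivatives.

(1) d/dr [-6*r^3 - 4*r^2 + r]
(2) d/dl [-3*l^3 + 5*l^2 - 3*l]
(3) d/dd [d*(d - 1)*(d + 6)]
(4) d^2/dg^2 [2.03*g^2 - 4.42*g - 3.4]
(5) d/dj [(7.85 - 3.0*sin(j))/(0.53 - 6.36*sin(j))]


(1) = -18*r^2 - 8*r + 1
(2) = -9*l^2 + 10*l - 3
(3) = 3*d^2 + 10*d - 6
(4) = 4.06000000000000
(5) = 48.336*cos(j)/(6.36*sin(j) - 0.53)^2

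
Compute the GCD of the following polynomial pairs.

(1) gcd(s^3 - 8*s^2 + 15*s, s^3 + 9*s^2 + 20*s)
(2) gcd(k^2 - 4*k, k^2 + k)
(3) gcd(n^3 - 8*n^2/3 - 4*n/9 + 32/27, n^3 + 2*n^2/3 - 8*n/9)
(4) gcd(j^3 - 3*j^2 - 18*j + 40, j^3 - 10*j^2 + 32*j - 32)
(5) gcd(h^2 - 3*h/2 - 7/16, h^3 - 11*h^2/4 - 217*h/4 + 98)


(1) = s
(2) = k
(3) = gcd((n - 8/3)*(n - 2/3)*(n + 2/3), n*(n - 2/3)*(n + 4/3)) = n - 2/3
(4) = gcd((j - 5)*(j - 2)*(j + 4), (j - 4)^2*(j - 2)) = j - 2
(5) = h - 7/4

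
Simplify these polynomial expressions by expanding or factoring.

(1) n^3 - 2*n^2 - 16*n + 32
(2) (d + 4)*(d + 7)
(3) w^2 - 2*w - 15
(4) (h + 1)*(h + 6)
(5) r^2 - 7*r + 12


(1) = (n - 4)*(n - 2)*(n + 4)
(2) = d^2 + 11*d + 28
(3) = (w - 5)*(w + 3)
(4) = h^2 + 7*h + 6
(5) = (r - 4)*(r - 3)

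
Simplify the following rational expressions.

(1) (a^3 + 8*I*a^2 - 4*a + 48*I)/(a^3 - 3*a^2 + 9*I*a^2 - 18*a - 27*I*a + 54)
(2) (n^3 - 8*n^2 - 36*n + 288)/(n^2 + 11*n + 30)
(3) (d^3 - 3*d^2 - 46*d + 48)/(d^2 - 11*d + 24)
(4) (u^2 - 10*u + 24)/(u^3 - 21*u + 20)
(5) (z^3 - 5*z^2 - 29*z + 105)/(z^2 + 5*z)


(1) = (a^2 + 2*I*a + 8)/(a^2 + a*(-3 + 3*I) - 9*I)
(2) = (n^2 - 14*n + 48)/(n + 5)
(3) = (d^2 + 5*d - 6)/(d - 3)
(4) = (u - 6)/(u^2 + 4*u - 5)
(5) = (z^2 - 10*z + 21)/z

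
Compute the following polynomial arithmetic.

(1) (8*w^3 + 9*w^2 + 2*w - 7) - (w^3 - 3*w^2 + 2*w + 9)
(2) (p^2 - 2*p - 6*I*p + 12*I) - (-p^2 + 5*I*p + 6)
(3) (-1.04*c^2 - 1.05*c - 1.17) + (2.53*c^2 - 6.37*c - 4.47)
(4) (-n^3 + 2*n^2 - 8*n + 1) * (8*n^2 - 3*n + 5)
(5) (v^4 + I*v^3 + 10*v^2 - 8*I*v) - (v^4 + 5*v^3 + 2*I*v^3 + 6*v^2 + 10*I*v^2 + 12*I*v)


(1) = 7*w^3 + 12*w^2 - 16
(2) = 2*p^2 - 2*p - 11*I*p - 6 + 12*I
(3) = 1.49*c^2 - 7.42*c - 5.64
(4) = -8*n^5 + 19*n^4 - 75*n^3 + 42*n^2 - 43*n + 5
(5) = -5*v^3 - I*v^3 + 4*v^2 - 10*I*v^2 - 20*I*v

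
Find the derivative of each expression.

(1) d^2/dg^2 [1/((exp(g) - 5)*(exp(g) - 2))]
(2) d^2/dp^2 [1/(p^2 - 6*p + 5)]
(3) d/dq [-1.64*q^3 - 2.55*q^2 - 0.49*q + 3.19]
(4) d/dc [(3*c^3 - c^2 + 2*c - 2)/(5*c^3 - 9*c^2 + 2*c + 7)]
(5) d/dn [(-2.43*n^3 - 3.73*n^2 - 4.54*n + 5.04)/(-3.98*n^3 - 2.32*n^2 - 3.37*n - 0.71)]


(1) = (4*exp(3*g) - 21*exp(2*g) + 9*exp(g) + 70)*exp(g)/(exp(6*g) - 21*exp(5*g) + 177*exp(4*g) - 763*exp(3*g) + 1770*exp(2*g) - 2100*exp(g) + 1000)
(2) = 2*(-p^2 + 6*p + 4*(p - 3)^2 - 5)/(p^2 - 6*p + 5)^3
(3) = -4.92*q^2 - 5.1*q - 0.49
(4) = (-22*c^4 - 8*c^3 + 109*c^2 - 50*c + 18)/(25*c^6 - 90*c^5 + 101*c^4 + 34*c^3 - 122*c^2 + 28*c + 49)
(5) = (-9.2078*n^4 - 19.7602*n^3 + 67.3908*n^2 + 28.6822*n + 20.2082)/(15.8404*n^6 + 18.4672*n^5 + 32.2076*n^4 + 21.2884*n^3 + 14.6513*n^2 + 4.7854*n + 0.5041)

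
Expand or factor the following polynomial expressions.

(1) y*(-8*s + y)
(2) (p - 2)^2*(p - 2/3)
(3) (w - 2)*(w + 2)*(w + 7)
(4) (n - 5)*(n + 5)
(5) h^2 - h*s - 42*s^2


(1) = -8*s*y + y^2
(2) = p^3 - 14*p^2/3 + 20*p/3 - 8/3
(3) = w^3 + 7*w^2 - 4*w - 28
(4) = n^2 - 25
(5) = (h - 7*s)*(h + 6*s)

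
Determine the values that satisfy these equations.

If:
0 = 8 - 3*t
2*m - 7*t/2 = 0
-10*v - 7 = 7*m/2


Then:
m = 14/3
t = 8/3
v = -7/3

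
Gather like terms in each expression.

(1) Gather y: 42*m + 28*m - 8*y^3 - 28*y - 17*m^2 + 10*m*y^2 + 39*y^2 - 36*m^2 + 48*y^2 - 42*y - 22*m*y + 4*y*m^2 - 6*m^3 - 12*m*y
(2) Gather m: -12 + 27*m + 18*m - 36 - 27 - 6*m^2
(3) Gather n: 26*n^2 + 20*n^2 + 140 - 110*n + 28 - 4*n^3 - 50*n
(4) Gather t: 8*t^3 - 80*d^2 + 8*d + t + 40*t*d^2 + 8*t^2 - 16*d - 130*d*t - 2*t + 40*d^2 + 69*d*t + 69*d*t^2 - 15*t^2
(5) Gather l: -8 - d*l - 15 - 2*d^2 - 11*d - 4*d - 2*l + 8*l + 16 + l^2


(1) = -6*m^3 - 53*m^2 + 70*m - 8*y^3 + y^2*(10*m + 87) + y*(4*m^2 - 34*m - 70)
(2) = -6*m^2 + 45*m - 75
(3) = -4*n^3 + 46*n^2 - 160*n + 168
(4) = -40*d^2 - 8*d + 8*t^3 + t^2*(69*d - 7) + t*(40*d^2 - 61*d - 1)
(5) = -2*d^2 - 15*d + l^2 + l*(6 - d) - 7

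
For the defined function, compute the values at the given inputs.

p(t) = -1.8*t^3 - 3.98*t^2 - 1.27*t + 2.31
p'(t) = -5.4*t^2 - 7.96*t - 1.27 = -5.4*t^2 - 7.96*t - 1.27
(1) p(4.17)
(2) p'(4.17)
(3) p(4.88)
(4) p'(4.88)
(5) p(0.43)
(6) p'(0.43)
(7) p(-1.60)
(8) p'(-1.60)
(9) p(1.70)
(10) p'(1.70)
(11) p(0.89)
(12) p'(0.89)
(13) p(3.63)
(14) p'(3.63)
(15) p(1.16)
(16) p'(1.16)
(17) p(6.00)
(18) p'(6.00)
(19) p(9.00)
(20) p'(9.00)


(1) = -202.71
(2) = -128.36
(3) = -307.85
(4) = -168.71
(5) = 0.88
(6) = -5.69
(7) = 1.53
(8) = -2.36
(9) = -20.19
(10) = -30.41
(11) = -3.24
(12) = -12.63
(13) = -140.84
(14) = -101.32
(15) = -7.33
(16) = -17.77
(17) = -537.39
(18) = -243.43
(19) = -1643.70
(20) = -510.31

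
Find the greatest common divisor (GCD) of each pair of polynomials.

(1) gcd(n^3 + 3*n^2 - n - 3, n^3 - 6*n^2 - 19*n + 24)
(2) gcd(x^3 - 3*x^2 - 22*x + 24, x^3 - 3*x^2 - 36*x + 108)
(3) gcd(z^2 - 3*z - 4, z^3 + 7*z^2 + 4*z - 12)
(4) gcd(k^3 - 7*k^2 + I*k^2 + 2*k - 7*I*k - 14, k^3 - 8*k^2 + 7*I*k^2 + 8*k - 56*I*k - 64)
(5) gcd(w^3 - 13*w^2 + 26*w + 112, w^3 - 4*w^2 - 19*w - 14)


(1) = gcd((n - 1)*(n + 1)*(n + 3), (n - 8)*(n - 1)*(n + 3)) = n^2 + 2*n - 3
(2) = gcd((x - 6)*(x - 1)*(x + 4), (x - 6)*(x - 3)*(x + 6)) = x - 6
(3) = gcd((z - 4)*(z + 1), (z - 1)*(z + 2)*(z + 6)) = 1
(4) = k - I
(5) = gcd((w - 8)*(w - 7)*(w + 2), (w - 7)*(w + 1)*(w + 2)) = w^2 - 5*w - 14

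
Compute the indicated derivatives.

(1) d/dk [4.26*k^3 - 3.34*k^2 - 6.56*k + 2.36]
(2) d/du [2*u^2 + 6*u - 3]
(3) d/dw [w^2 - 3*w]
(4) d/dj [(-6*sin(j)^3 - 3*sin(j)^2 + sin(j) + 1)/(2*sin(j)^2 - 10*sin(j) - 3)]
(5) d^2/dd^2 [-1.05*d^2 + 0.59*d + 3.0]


(1) = 12.78*k^2 - 6.68*k - 6.56
(2) = 4*u + 6
(3) = 2*w - 3
(4) = (-12*sin(j)^4 + 120*sin(j)^3 + 82*sin(j)^2 + 14*sin(j) + 7)*cos(j)/(2*sin(j)^2 - 10*sin(j) - 3)^2
(5) = -2.10000000000000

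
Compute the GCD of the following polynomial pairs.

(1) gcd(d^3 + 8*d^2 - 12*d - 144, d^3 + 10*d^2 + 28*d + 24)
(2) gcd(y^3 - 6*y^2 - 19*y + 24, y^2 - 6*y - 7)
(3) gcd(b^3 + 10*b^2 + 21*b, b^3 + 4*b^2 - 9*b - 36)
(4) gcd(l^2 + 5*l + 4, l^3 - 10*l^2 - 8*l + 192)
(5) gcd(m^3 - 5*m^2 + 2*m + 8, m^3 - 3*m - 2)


(1) = gcd((d - 4)*(d + 6)^2, (d + 2)^2*(d + 6)) = d + 6
(2) = 1
(3) = b + 3
(4) = l + 4
(5) = m^2 - m - 2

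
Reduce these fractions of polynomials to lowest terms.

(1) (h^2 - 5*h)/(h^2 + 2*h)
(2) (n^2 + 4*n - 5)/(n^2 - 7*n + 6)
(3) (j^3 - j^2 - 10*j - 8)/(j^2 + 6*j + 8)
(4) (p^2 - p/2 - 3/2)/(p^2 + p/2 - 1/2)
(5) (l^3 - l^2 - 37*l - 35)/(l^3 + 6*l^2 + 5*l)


(1) = (h - 5)/(h + 2)
(2) = (n + 5)/(n - 6)
(3) = (j^2 - 3*j - 4)/(j + 4)
(4) = (2*p - 3)/(2*p - 1)
(5) = (l - 7)/l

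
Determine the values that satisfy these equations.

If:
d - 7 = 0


Then:
d = 7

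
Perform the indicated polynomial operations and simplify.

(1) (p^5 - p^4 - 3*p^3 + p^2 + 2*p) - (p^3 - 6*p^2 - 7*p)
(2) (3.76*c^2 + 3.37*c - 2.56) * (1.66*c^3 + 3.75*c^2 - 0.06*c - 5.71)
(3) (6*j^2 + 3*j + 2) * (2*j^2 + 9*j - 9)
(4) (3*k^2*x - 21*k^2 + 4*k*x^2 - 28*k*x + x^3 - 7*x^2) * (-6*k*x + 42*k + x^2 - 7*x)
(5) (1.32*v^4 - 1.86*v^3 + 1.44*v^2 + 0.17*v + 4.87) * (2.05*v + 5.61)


(1) = p^5 - p^4 - 4*p^3 + 7*p^2 + 9*p
(2) = 6.2416*c^5 + 19.6942*c^4 + 8.1623*c^3 - 31.2718*c^2 - 19.0891*c + 14.6176
(3) = 12*j^4 + 60*j^3 - 23*j^2 - 9*j - 18
(4) = -18*k^3*x^2 + 252*k^3*x - 882*k^3 - 21*k^2*x^3 + 294*k^2*x^2 - 1029*k^2*x - 2*k*x^4 + 28*k*x^3 - 98*k*x^2 + x^5 - 14*x^4 + 49*x^3
(5) = 2.706*v^5 + 3.5922*v^4 - 7.4826*v^3 + 8.4269*v^2 + 10.9372*v + 27.3207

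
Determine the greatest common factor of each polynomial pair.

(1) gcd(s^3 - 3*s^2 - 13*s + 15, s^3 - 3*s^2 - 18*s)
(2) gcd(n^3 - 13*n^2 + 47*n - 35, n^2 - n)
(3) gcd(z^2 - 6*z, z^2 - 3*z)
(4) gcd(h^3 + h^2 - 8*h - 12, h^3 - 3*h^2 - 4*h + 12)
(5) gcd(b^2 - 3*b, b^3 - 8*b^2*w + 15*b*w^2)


(1) = gcd((s - 5)*(s - 1)*(s + 3), s*(s - 6)*(s + 3)) = s + 3
(2) = gcd((n - 7)*(n - 5)*(n - 1), n*(n - 1)) = n - 1
(3) = z
(4) = h^2 - h - 6
(5) = gcd(b*(b - 3), b*(b - 5*w)*(b - 3*w)) = b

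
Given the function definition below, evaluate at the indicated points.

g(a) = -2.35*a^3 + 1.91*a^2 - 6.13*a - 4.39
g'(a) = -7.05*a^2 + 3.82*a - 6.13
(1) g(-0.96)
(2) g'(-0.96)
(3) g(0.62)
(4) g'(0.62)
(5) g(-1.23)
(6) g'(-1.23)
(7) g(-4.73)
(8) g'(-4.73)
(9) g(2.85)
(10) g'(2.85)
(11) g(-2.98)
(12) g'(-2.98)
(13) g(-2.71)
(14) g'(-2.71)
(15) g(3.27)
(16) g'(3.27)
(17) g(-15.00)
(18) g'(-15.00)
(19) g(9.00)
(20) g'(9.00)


(1) = 5.33
(2) = -16.29
(3) = -8.02
(4) = -6.47
(5) = 10.41
(6) = -21.49
(7) = 316.02
(8) = -181.93
(9) = -60.75
(10) = -52.51
(11) = 93.03
(12) = -80.12
(13) = 73.02
(14) = -68.26
(15) = -86.18
(16) = -69.02
(17) = 8448.56
(18) = -1649.68
(19) = -1618.00
(20) = -542.80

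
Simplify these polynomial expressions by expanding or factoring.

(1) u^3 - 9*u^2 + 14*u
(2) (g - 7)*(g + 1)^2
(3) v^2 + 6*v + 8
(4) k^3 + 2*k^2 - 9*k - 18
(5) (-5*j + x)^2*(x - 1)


(1) = u*(u - 7)*(u - 2)
(2) = g^3 - 5*g^2 - 13*g - 7
(3) = (v + 2)*(v + 4)
(4) = (k - 3)*(k + 2)*(k + 3)
(5) = 25*j^2*x - 25*j^2 - 10*j*x^2 + 10*j*x + x^3 - x^2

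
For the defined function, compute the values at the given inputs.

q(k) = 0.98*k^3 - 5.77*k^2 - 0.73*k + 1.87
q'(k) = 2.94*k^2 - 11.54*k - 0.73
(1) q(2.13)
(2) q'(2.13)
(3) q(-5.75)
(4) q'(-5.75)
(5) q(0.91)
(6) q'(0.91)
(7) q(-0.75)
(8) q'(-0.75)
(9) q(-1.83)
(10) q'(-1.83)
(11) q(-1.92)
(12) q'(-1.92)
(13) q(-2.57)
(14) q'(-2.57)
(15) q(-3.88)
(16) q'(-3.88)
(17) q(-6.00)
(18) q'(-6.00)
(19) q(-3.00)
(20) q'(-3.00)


(1) = -16.39
(2) = -11.97
(3) = -371.01
(4) = 162.83
(5) = -2.83
(6) = -8.80
(7) = -1.24
(8) = 9.58
(9) = -22.12
(10) = 30.23
(11) = -24.94
(12) = 32.26
(13) = -51.00
(14) = 48.35
(15) = -139.40
(16) = 88.31
(17) = -413.15
(18) = 174.35
(19) = -74.33
(20) = 60.35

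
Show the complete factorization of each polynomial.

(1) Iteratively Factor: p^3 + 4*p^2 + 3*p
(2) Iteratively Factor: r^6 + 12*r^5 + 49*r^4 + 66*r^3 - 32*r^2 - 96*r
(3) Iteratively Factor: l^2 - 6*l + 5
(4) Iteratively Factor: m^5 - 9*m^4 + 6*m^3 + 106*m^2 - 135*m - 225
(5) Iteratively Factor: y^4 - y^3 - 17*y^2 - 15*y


(1) = (p + 3)*(p^2 + p) = p*(p + 3)*(p + 1)
(2) = (r)*(r^5 + 12*r^4 + 49*r^3 + 66*r^2 - 32*r - 96) = r*(r + 3)*(r^4 + 9*r^3 + 22*r^2 - 32) = r*(r - 1)*(r + 3)*(r^3 + 10*r^2 + 32*r + 32) = r*(r - 1)*(r + 2)*(r + 3)*(r^2 + 8*r + 16) = r*(r - 1)*(r + 2)*(r + 3)*(r + 4)*(r + 4)
(3) = (l - 1)*(l - 5)
(4) = (m + 1)*(m^4 - 10*m^3 + 16*m^2 + 90*m - 225) = (m - 5)*(m + 1)*(m^3 - 5*m^2 - 9*m + 45) = (m - 5)^2*(m + 1)*(m^2 - 9) = (m - 5)^2*(m + 1)*(m + 3)*(m - 3)
(5) = (y + 1)*(y^3 - 2*y^2 - 15*y) = y*(y + 1)*(y^2 - 2*y - 15) = y*(y + 1)*(y + 3)*(y - 5)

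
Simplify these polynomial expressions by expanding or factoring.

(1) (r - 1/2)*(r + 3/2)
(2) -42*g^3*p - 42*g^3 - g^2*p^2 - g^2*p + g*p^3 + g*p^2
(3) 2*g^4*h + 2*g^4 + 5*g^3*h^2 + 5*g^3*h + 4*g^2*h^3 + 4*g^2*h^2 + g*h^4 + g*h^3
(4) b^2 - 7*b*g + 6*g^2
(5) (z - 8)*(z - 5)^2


(1) = r^2 + r - 3/4
(2) = (-7*g + p)*(6*g + p)*(g*p + g)
(3) = (g + h)^2*(2*g + h)*(g*h + g)
(4) = (b - 6*g)*(b - g)
(5) = z^3 - 18*z^2 + 105*z - 200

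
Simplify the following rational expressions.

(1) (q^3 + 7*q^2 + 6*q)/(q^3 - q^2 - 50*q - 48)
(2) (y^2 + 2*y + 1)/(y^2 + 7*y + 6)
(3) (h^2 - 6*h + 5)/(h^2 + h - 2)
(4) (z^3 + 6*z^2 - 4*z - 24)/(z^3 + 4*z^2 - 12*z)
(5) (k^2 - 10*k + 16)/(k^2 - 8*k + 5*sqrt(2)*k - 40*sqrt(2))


(1) = q/(q - 8)
(2) = (y + 1)/(y + 6)
(3) = (h - 5)/(h + 2)
(4) = (z + 2)/z
(5) = (k - 2)/(k + 5*sqrt(2))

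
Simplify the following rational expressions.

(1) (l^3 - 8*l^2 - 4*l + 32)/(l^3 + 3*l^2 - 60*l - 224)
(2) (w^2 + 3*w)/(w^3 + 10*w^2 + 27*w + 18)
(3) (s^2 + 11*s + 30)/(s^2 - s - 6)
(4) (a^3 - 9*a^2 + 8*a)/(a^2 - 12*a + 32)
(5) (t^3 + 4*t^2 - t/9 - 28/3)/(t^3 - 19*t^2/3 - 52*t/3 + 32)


(1) = (l^2 - 4)/(l^2 + 11*l + 28)
(2) = w/(w^2 + 7*w + 6)
(3) = (s^2 + 11*s + 30)/(s^2 - s - 6)
(4) = (a^2 - a)/(a - 4)
(5) = (3*t + 7)/(3*t - 24)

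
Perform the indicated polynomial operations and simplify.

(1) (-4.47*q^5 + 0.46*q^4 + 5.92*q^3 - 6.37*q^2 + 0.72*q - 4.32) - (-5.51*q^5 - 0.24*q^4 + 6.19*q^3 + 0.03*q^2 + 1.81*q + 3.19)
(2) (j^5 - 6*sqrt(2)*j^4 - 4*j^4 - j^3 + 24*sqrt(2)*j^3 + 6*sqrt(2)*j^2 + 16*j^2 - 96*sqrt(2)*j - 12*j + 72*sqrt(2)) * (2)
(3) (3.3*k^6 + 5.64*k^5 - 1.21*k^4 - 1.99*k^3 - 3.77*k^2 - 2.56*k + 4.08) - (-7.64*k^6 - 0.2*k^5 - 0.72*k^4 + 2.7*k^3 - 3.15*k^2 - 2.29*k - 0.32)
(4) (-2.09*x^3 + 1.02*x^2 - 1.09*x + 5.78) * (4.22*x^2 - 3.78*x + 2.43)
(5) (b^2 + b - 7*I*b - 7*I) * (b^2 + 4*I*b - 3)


(1) = 1.04*q^5 + 0.7*q^4 - 0.27*q^3 - 6.4*q^2 - 1.09*q - 7.51
(2) = 2*j^5 - 12*sqrt(2)*j^4 - 8*j^4 - 2*j^3 + 48*sqrt(2)*j^3 + 12*sqrt(2)*j^2 + 32*j^2 - 192*sqrt(2)*j - 24*j + 144*sqrt(2)
(3) = 10.94*k^6 + 5.84*k^5 - 0.49*k^4 - 4.69*k^3 - 0.62*k^2 - 0.27*k + 4.4
(4) = -8.8198*x^5 + 12.2046*x^4 - 13.5341*x^3 + 30.9904*x^2 - 24.4971*x + 14.0454
(5) = b^4 + b^3 - 3*I*b^3 + 25*b^2 - 3*I*b^2 + 25*b + 21*I*b + 21*I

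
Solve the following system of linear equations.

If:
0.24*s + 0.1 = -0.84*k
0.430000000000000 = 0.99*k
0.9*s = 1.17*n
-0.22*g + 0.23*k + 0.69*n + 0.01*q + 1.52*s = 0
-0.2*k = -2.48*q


Then:
g = -17.60
k = 0.43
n = -1.49
q = 0.04
s = -1.94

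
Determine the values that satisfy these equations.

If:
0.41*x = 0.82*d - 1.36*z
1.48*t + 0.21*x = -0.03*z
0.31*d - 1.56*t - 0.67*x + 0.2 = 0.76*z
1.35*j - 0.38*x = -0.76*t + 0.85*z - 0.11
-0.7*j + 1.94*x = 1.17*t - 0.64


Then:
d = 1.77
j = 0.58
t = -0.00
x = -0.12
z = 1.10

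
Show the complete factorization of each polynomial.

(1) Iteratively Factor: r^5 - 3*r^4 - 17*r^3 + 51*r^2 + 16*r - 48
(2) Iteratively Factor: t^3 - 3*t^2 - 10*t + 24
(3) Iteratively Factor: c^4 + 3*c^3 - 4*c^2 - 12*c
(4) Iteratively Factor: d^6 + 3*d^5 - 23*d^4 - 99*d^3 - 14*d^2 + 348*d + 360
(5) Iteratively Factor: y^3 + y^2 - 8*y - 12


(1) = (r - 1)*(r^4 - 2*r^3 - 19*r^2 + 32*r + 48) = (r - 1)*(r + 1)*(r^3 - 3*r^2 - 16*r + 48) = (r - 3)*(r - 1)*(r + 1)*(r^2 - 16) = (r - 3)*(r - 1)*(r + 1)*(r + 4)*(r - 4)
(2) = (t - 4)*(t^2 + t - 6) = (t - 4)*(t - 2)*(t + 3)
(3) = (c + 3)*(c^3 - 4*c) = c*(c + 3)*(c^2 - 4) = c*(c - 2)*(c + 3)*(c + 2)
(4) = (d - 5)*(d^5 + 8*d^4 + 17*d^3 - 14*d^2 - 84*d - 72) = (d - 5)*(d + 2)*(d^4 + 6*d^3 + 5*d^2 - 24*d - 36) = (d - 5)*(d + 2)^2*(d^3 + 4*d^2 - 3*d - 18) = (d - 5)*(d - 2)*(d + 2)^2*(d^2 + 6*d + 9) = (d - 5)*(d - 2)*(d + 2)^2*(d + 3)*(d + 3)
(5) = (y - 3)*(y^2 + 4*y + 4) = (y - 3)*(y + 2)*(y + 2)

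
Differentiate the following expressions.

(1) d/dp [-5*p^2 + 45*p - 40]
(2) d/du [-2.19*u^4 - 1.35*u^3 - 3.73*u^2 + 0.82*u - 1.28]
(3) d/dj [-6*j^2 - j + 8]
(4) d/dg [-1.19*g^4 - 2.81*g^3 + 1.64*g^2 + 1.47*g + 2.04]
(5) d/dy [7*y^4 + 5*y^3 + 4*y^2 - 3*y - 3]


(1) = 45 - 10*p
(2) = -8.76*u^3 - 4.05*u^2 - 7.46*u + 0.82
(3) = -12*j - 1
(4) = -4.76*g^3 - 8.43*g^2 + 3.28*g + 1.47
(5) = 28*y^3 + 15*y^2 + 8*y - 3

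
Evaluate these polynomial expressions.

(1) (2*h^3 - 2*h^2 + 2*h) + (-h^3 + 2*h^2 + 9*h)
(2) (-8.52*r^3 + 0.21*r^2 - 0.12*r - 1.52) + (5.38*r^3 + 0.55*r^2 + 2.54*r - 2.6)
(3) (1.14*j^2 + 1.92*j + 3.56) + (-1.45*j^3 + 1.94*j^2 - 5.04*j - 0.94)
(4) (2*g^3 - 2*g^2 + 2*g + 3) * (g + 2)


(1) = h^3 + 11*h
(2) = -3.14*r^3 + 0.76*r^2 + 2.42*r - 4.12
(3) = -1.45*j^3 + 3.08*j^2 - 3.12*j + 2.62
(4) = 2*g^4 + 2*g^3 - 2*g^2 + 7*g + 6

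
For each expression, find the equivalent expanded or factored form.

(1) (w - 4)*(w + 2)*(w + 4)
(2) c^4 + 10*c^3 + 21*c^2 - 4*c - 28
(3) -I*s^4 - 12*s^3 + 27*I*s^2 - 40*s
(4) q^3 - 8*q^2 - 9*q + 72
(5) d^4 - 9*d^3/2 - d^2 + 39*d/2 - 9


(1) = w^3 + 2*w^2 - 16*w - 32
(2) = (c - 1)*(c + 2)^2*(c + 7)
(3) = s*(s - 8*I)*(s - 5*I)*(-I*s + 1)
(4) = (q - 8)*(q - 3)*(q + 3)
(5) = (d - 3)^2*(d - 1/2)*(d + 2)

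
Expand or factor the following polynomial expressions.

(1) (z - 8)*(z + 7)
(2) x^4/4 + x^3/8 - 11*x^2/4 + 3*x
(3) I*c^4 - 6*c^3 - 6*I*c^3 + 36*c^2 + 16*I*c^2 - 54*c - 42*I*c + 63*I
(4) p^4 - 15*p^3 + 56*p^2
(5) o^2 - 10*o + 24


(1) = z^2 - z - 56
(2) = x*(x/4 + 1)*(x - 2)*(x - 3/2)
(3) = (c - 3)^2*(c + 7*I)*(I*c + 1)
(4) = p^2*(p - 8)*(p - 7)
(5) = (o - 6)*(o - 4)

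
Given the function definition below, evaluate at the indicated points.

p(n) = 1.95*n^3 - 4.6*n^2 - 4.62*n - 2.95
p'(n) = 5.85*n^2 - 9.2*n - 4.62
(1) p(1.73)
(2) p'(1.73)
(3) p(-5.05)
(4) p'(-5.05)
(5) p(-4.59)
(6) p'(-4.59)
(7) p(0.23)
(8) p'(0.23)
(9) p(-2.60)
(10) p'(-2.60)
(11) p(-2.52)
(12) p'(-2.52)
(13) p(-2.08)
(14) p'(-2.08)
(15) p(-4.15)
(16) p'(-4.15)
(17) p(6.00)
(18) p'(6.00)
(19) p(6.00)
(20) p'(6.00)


(1) = -14.61
(2) = -3.03
(3) = -348.07
(4) = 191.03
(5) = -267.23
(6) = 160.86
(7) = -4.23
(8) = -6.43
(9) = -56.31
(10) = 58.85
(11) = -51.73
(12) = 55.71
(13) = -30.79
(14) = 39.83
(15) = -202.37
(16) = 134.31
(17) = 224.93
(18) = 150.78
(19) = 224.93
(20) = 150.78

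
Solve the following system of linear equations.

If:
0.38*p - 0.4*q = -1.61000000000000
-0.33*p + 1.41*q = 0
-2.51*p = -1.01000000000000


Then:
No Solution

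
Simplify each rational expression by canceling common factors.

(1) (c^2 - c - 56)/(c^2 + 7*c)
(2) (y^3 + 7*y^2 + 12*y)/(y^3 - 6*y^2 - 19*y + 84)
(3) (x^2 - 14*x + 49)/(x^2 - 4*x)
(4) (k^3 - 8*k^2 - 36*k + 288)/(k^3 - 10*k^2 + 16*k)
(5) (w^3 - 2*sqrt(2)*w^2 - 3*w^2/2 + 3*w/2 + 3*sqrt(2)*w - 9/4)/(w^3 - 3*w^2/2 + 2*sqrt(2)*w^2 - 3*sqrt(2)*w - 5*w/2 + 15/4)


(1) = (c - 8)/c
(2) = (y^2 + 3*y)/(y^2 - 10*y + 21)
(3) = (x^2 - 14*x + 49)/(x^2 - 4*x)
(4) = (k^2 - 36)/(k^2 - 2*k)
(5) = (16*w - 24*sqrt(2))/(16*w + 40*sqrt(2))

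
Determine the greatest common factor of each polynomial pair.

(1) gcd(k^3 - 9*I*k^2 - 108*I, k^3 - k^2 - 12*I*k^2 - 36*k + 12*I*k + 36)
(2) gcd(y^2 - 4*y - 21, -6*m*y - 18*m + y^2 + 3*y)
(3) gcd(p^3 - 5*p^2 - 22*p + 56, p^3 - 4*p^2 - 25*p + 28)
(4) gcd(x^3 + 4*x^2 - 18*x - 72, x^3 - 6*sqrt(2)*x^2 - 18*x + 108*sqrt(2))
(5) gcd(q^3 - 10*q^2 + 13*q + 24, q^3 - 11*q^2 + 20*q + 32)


(1) = k^2 - 12*I*k - 36
(2) = gcd((y - 7)*(y + 3), (-6*m + y)*(y + 3)) = y + 3
(3) = p^2 - 3*p - 28
(4) = x^2 - 18
(5) = gcd((q - 8)*(q - 3)*(q + 1), (q - 8)*(q - 4)*(q + 1)) = q^2 - 7*q - 8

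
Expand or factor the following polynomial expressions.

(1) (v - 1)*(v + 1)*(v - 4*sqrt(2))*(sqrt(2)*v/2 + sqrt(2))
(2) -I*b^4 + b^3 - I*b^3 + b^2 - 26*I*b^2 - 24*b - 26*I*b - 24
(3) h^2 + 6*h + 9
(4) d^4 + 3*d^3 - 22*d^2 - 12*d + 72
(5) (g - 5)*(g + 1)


(1) = sqrt(2)*v^4/2 - 4*v^3 + sqrt(2)*v^3 - 8*v^2 - sqrt(2)*v^2/2 - sqrt(2)*v + 4*v + 8
(2) = (b - 4*I)*(b - I)*(b + 6*I)*(-I*b - I)
(3) = (h + 3)^2
(4) = (d - 3)*(d - 2)*(d + 2)*(d + 6)
(5) = g^2 - 4*g - 5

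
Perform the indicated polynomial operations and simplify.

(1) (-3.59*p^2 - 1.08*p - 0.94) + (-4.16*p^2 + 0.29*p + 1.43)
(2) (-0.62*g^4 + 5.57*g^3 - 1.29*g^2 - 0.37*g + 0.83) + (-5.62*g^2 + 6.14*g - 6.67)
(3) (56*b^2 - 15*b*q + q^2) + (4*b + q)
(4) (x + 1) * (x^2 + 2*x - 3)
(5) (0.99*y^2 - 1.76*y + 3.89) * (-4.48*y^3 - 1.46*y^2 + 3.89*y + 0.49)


(1) = -7.75*p^2 - 0.79*p + 0.49
(2) = -0.62*g^4 + 5.57*g^3 - 6.91*g^2 + 5.77*g - 5.84
(3) = 56*b^2 - 15*b*q + 4*b + q^2 + q
(4) = x^3 + 3*x^2 - x - 3
(5) = -4.4352*y^5 + 6.4394*y^4 - 11.0065*y^3 - 12.0407*y^2 + 14.2697*y + 1.9061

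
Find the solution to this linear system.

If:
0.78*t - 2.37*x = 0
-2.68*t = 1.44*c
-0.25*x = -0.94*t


Then:
c = 0.00
t = 0.00
x = 0.00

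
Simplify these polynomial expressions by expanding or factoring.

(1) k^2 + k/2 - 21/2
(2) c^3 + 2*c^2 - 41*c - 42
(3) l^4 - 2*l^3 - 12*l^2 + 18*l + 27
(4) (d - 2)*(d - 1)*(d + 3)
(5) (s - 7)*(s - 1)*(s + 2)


(1) = (k - 3)*(k + 7/2)
(2) = (c - 6)*(c + 1)*(c + 7)
(3) = (l - 3)^2*(l + 1)*(l + 3)
(4) = d^3 - 7*d + 6
(5) = s^3 - 6*s^2 - 9*s + 14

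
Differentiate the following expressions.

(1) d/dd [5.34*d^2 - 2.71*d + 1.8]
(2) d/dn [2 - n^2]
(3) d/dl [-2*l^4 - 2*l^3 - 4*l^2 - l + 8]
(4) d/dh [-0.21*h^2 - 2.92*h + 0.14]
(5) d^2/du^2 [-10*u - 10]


(1) = 10.68*d - 2.71
(2) = -2*n
(3) = -8*l^3 - 6*l^2 - 8*l - 1
(4) = -0.42*h - 2.92
(5) = 0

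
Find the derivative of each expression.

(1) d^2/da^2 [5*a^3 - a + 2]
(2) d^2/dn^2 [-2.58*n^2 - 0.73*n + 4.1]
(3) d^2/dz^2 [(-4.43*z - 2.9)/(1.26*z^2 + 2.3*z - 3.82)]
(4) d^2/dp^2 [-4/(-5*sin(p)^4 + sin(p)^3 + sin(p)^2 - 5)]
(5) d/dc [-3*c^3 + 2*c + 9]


(1) = 30*a
(2) = -5.16000000000000
(3) = (-(2.52*z + 2.3)*(4.43*z + 2.9)*(5.04*z + 4.6) + (33.4908*z + 27.686)*(1.26*z^2 + 2.3*z - 3.82))/(1.26*z^2 + 2.3*z - 3.82)^3
(4) = 4*(-400*sin(p)^8 + 115*sin(p)^7 + 551*sin(p)^6 - 161*sin(p)^5 + 318*sin(p)^4 - 29*sin(p)^3 - 314*sin(p)^2 + 30*sin(p) + 10)/(5*sin(p)^4 - sin(p)^3 - sin(p)^2 + 5)^3
(5) = 2 - 9*c^2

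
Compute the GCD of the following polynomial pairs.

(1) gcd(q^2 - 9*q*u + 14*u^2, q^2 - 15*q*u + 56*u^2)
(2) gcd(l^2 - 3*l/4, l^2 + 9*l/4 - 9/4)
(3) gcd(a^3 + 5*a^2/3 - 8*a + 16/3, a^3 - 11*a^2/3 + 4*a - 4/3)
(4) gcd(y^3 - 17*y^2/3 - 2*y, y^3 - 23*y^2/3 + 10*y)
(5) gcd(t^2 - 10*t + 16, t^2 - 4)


(1) = q - 7*u
(2) = l - 3/4
(3) = gcd((a - 4/3)*(a - 1)*(a + 4), (a - 2)*(a - 1)*(a - 2/3)) = a - 1
(4) = gcd(y*(y - 6)*(y + 1/3), y*(y - 6)*(y - 5/3)) = y^2 - 6*y
(5) = gcd((t - 8)*(t - 2), (t - 2)*(t + 2)) = t - 2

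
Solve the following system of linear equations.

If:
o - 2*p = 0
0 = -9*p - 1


Then:
o = -2/9
p = -1/9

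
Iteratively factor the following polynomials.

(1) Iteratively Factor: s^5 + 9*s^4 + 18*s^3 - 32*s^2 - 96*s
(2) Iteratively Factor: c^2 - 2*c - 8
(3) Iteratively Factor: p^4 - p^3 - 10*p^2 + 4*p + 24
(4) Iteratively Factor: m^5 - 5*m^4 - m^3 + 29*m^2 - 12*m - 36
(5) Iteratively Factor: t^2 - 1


(1) = (s)*(s^4 + 9*s^3 + 18*s^2 - 32*s - 96) = s*(s + 4)*(s^3 + 5*s^2 - 2*s - 24) = s*(s + 4)^2*(s^2 + s - 6) = s*(s - 2)*(s + 4)^2*(s + 3)
(2) = (c - 4)*(c + 2)
(3) = (p - 2)*(p^3 + p^2 - 8*p - 12) = (p - 2)*(p + 2)*(p^2 - p - 6) = (p - 2)*(p + 2)^2*(p - 3)
(4) = (m + 2)*(m^4 - 7*m^3 + 13*m^2 + 3*m - 18) = (m - 3)*(m + 2)*(m^3 - 4*m^2 + m + 6) = (m - 3)^2*(m + 2)*(m^2 - m - 2) = (m - 3)^2*(m + 1)*(m + 2)*(m - 2)
(5) = (t + 1)*(t - 1)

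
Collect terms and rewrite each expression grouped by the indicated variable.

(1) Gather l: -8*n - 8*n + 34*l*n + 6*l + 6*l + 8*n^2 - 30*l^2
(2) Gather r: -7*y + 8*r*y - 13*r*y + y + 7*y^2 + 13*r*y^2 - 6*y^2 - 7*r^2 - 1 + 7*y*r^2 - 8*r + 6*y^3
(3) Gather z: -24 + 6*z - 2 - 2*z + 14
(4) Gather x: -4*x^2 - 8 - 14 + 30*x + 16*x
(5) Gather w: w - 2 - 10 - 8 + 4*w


(1) = -30*l^2 + l*(34*n + 12) + 8*n^2 - 16*n
(2) = r^2*(7*y - 7) + r*(13*y^2 - 5*y - 8) + 6*y^3 + y^2 - 6*y - 1
(3) = 4*z - 12
(4) = -4*x^2 + 46*x - 22
(5) = 5*w - 20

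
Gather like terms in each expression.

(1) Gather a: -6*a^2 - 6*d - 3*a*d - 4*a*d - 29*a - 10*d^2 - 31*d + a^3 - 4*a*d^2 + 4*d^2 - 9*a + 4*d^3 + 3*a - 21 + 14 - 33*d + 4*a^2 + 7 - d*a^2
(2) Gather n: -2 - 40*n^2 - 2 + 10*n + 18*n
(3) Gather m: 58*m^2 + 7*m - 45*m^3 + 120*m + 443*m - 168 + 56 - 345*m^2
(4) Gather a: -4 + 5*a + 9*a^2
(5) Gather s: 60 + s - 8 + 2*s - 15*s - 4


(1) = a^3 + a^2*(-d - 2) + a*(-4*d^2 - 7*d - 35) + 4*d^3 - 6*d^2 - 70*d
(2) = -40*n^2 + 28*n - 4
(3) = -45*m^3 - 287*m^2 + 570*m - 112
(4) = 9*a^2 + 5*a - 4
(5) = 48 - 12*s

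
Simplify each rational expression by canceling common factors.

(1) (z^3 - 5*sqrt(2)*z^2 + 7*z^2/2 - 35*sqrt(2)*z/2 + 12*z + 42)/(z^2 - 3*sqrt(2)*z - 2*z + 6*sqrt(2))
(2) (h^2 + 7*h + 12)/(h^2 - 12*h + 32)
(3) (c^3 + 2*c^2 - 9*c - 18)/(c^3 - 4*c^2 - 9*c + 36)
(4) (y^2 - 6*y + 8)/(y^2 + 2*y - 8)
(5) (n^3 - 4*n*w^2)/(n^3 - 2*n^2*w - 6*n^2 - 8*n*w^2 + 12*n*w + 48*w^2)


(1) = (2*z^2 + z*(7 - 4*sqrt(2)) - 14*sqrt(2))/(2*z - 4)
(2) = (h^2 + 7*h + 12)/(h^2 - 12*h + 32)
(3) = (c + 2)/(c - 4)
(4) = (y - 4)/(y + 4)
(5) = (-n^2 + 2*n*w)/(-n^2 + 4*n*w + 6*n - 24*w)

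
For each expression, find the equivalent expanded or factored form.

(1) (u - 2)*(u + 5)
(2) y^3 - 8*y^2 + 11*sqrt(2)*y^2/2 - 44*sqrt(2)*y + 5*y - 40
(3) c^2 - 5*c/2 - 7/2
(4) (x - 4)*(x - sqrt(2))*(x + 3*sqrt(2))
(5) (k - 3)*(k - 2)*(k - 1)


(1) = u^2 + 3*u - 10
(2) = (y - 8)*(y + sqrt(2)/2)*(y + 5*sqrt(2))
(3) = (c - 7/2)*(c + 1)
(4) = x^3 - 4*x^2 + 2*sqrt(2)*x^2 - 8*sqrt(2)*x - 6*x + 24
(5) = k^3 - 6*k^2 + 11*k - 6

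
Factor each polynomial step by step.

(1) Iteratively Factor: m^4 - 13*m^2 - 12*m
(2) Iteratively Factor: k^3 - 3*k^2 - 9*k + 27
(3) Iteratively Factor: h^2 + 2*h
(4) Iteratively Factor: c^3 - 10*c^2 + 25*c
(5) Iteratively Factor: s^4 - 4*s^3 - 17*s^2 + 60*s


(1) = (m + 3)*(m^3 - 3*m^2 - 4*m) = m*(m + 3)*(m^2 - 3*m - 4) = m*(m - 4)*(m + 3)*(m + 1)
(2) = (k + 3)*(k^2 - 6*k + 9) = (k - 3)*(k + 3)*(k - 3)
(3) = (h + 2)*(h)
(4) = (c)*(c^2 - 10*c + 25) = c*(c - 5)*(c - 5)
(5) = (s + 4)*(s^3 - 8*s^2 + 15*s) = (s - 5)*(s + 4)*(s^2 - 3*s) = s*(s - 5)*(s + 4)*(s - 3)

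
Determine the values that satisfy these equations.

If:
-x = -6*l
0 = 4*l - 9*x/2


Then:
l = 0
x = 0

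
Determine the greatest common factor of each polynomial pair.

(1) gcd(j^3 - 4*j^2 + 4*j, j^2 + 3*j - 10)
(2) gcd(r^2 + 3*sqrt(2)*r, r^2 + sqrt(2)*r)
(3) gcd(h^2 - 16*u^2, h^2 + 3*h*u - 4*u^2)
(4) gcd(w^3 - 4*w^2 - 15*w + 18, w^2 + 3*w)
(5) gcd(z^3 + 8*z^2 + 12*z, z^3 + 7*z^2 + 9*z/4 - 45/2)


(1) = j - 2
(2) = r
(3) = gcd((h - 4*u)*(h + 4*u), (h - u)*(h + 4*u)) = h + 4*u
(4) = w + 3
(5) = gcd(z*(z + 2)*(z + 6), (z - 3/2)*(z + 5/2)*(z + 6)) = z + 6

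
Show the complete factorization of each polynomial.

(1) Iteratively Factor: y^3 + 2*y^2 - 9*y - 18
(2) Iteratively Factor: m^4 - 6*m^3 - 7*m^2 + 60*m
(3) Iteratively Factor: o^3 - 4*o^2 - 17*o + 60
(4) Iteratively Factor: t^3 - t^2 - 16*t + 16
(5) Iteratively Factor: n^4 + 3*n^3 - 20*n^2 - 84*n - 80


(1) = (y - 3)*(y^2 + 5*y + 6) = (y - 3)*(y + 2)*(y + 3)
(2) = (m + 3)*(m^3 - 9*m^2 + 20*m) = (m - 4)*(m + 3)*(m^2 - 5*m) = (m - 5)*(m - 4)*(m + 3)*(m)
(3) = (o - 5)*(o^2 + o - 12) = (o - 5)*(o + 4)*(o - 3)
(4) = (t + 4)*(t^2 - 5*t + 4) = (t - 1)*(t + 4)*(t - 4)
(5) = (n + 2)*(n^3 + n^2 - 22*n - 40) = (n + 2)^2*(n^2 - n - 20) = (n - 5)*(n + 2)^2*(n + 4)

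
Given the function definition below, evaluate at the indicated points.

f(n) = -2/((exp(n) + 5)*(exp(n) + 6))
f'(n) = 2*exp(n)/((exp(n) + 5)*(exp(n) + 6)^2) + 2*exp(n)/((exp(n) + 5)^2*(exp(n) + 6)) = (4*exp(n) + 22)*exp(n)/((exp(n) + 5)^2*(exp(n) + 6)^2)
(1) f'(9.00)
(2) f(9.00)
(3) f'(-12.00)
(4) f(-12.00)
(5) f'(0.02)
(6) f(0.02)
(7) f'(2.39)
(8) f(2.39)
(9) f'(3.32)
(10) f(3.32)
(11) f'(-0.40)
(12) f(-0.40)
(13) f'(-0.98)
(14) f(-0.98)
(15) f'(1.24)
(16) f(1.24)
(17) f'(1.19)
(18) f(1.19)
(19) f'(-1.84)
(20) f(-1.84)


(1) = 0.00
(2) = -0.00
(3) = 0.00
(4) = -0.07
(5) = 0.01
(6) = -0.05
(7) = 0.01
(8) = -0.01
(9) = 0.00
(10) = -0.00
(11) = 0.01
(12) = -0.05
(13) = 0.01
(14) = -0.06
(15) = 0.02
(16) = -0.03
(17) = 0.02
(18) = -0.03
(19) = 0.00
(20) = -0.06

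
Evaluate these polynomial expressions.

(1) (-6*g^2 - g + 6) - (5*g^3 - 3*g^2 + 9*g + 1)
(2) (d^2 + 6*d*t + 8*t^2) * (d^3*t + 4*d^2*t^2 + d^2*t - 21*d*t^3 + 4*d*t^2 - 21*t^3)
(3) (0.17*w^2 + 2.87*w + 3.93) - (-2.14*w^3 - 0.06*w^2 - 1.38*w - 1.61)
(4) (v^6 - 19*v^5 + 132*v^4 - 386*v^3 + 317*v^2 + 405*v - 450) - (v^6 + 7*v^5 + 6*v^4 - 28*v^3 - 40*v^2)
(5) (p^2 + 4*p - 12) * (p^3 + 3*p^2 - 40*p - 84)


(1) = -5*g^3 - 3*g^2 - 10*g + 5
(2) = d^5*t + 10*d^4*t^2 + d^4*t + 11*d^3*t^3 + 10*d^3*t^2 - 94*d^2*t^4 + 11*d^2*t^3 - 168*d*t^5 - 94*d*t^4 - 168*t^5
(3) = 2.14*w^3 + 0.23*w^2 + 4.25*w + 5.54
(4) = -26*v^5 + 126*v^4 - 358*v^3 + 357*v^2 + 405*v - 450
(5) = p^5 + 7*p^4 - 40*p^3 - 280*p^2 + 144*p + 1008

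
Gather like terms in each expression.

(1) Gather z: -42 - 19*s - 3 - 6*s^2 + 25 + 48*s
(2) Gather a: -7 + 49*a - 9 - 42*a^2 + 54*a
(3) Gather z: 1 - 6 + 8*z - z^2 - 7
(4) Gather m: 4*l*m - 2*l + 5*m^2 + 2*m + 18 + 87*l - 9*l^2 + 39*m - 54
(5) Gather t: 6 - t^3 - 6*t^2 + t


(1) = -6*s^2 + 29*s - 20
(2) = -42*a^2 + 103*a - 16
(3) = -z^2 + 8*z - 12
(4) = -9*l^2 + 85*l + 5*m^2 + m*(4*l + 41) - 36
(5) = -t^3 - 6*t^2 + t + 6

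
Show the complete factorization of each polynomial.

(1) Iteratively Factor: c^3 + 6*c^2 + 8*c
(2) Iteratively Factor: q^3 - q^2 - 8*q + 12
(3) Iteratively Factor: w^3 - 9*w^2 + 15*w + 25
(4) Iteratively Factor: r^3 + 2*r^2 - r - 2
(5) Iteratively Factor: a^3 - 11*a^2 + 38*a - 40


(1) = (c + 2)*(c^2 + 4*c) = c*(c + 2)*(c + 4)
(2) = (q - 2)*(q^2 + q - 6) = (q - 2)*(q + 3)*(q - 2)
(3) = (w + 1)*(w^2 - 10*w + 25) = (w - 5)*(w + 1)*(w - 5)
(4) = (r + 1)*(r^2 + r - 2) = (r - 1)*(r + 1)*(r + 2)
(5) = (a - 2)*(a^2 - 9*a + 20) = (a - 4)*(a - 2)*(a - 5)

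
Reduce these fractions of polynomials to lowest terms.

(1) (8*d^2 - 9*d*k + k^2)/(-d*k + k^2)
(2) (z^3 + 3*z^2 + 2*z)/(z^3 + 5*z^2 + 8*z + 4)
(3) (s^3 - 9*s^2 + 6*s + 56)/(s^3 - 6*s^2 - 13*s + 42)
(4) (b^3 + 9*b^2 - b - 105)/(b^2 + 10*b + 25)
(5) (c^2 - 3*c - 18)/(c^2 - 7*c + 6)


(1) = (-8*d + k)/k
(2) = z/(z + 2)
(3) = (s^2 - 2*s - 8)/(s^2 + s - 6)
(4) = (b^2 + 4*b - 21)/(b + 5)
(5) = (c + 3)/(c - 1)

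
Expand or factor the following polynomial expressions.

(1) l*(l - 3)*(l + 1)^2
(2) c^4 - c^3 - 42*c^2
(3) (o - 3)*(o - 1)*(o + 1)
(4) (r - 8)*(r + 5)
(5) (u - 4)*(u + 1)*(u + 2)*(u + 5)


(1) = l^4 - l^3 - 5*l^2 - 3*l
(2) = c^2*(c - 7)*(c + 6)
(3) = o^3 - 3*o^2 - o + 3
(4) = r^2 - 3*r - 40
(5) = u^4 + 4*u^3 - 15*u^2 - 58*u - 40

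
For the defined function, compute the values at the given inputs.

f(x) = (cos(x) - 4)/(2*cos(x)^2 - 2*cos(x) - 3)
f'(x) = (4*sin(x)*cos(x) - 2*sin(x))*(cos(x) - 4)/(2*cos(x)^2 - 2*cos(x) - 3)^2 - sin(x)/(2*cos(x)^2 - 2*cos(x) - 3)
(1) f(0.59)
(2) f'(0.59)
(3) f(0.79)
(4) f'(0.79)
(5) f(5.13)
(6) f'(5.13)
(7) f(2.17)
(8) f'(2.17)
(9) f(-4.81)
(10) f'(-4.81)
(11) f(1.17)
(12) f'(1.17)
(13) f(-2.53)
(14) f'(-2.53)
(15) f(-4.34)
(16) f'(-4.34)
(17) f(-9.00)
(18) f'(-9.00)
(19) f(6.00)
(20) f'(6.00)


(1) = 0.97
(2) = -0.05
(3) = 0.96
(4) = 0.04
(5) = 1.03
(6) = -0.36
(7) = 3.69
(8) = 11.17
(9) = 1.23
(10) = 0.93
(11) = 1.04
(12) = 0.39
(13) = 220.25
(14) = -30517.32
(15) = 2.17
(16) = 3.95
(17) = -10.18
(18) = -48.20
(19) = 0.99
(20) = 0.07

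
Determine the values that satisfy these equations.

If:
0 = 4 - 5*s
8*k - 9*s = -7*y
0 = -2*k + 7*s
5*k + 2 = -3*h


Then:
h = -16/3
k = 14/5
s = 4/5
y = -76/35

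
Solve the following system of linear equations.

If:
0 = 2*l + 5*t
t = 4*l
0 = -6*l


Then:
l = 0
t = 0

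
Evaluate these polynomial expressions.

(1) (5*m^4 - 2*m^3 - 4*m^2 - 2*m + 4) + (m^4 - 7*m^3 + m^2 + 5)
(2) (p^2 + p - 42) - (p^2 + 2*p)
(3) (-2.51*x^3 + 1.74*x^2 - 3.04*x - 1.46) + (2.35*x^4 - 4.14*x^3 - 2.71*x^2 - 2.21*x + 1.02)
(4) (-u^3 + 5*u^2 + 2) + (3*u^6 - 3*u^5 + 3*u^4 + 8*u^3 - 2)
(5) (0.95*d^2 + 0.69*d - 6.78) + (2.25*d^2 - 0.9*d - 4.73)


(1) = 6*m^4 - 9*m^3 - 3*m^2 - 2*m + 9
(2) = -p - 42
(3) = 2.35*x^4 - 6.65*x^3 - 0.97*x^2 - 5.25*x - 0.44
(4) = 3*u^6 - 3*u^5 + 3*u^4 + 7*u^3 + 5*u^2
(5) = 3.2*d^2 - 0.21*d - 11.51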